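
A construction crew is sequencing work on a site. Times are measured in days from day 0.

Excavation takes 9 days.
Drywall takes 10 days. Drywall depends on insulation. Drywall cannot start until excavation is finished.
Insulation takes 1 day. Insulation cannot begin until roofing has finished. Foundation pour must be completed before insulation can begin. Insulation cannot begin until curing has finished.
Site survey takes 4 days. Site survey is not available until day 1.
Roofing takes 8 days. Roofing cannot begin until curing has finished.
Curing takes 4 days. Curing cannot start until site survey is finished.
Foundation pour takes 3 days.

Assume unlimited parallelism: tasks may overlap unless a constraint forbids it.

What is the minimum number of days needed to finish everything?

28

Foundation pour can start immediately at day 0; it finishes at day 3.
Nothing blocks excavation, so it runs from day 0 to day 9.
After its own release at day 1, site survey can start at day 1 and finishes at day 5.
Curing cannot begin until site survey (finishes day 5). It runs from day 5 to 5 + 4 = day 9.
Roofing waits on curing (finishes day 9), so it starts at day 9 and finishes at 9 + 8 = day 17.
For insulation: roofing (finishes day 17); foundation pour (finishes day 3); curing (finishes day 9). Taking the maximum gives a start of day 17, and it finishes at 17 + 1 = day 18.
For drywall: insulation (finishes day 18); excavation (finishes day 9). Taking the maximum gives a start of day 18, and it finishes at 18 + 10 = day 28.
All tasks are finished once the last one completes. Finish times: Site survey at 5, Excavation at 9, Foundation pour at 3, Curing at 9, Roofing at 17, Insulation at 18, Drywall at 28. The latest is day 28.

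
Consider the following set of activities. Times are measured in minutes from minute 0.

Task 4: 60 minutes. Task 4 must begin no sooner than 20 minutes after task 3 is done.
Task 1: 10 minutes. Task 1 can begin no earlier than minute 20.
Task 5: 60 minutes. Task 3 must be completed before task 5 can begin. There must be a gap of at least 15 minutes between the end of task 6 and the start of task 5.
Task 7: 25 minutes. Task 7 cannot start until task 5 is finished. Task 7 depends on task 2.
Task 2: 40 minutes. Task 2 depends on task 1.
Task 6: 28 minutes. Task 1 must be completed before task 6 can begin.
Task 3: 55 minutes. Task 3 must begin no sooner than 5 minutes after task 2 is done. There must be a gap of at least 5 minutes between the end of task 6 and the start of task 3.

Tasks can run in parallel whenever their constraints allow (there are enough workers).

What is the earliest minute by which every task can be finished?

After its own release at minute 20, task 1 can start at minute 20 and finishes at minute 30.
After task 1 (finishes minute 30), task 6 can start at minute 30 and finishes at minute 58.
Task 2 cannot begin until task 1 (finishes minute 30). It runs from minute 30 to 30 + 40 = minute 70.
Task 3 cannot start until task 2 (finishes minute 70, plus 5-minute gap → minute 75); task 6 (finishes minute 58, plus 5-minute gap → minute 63). The controlling bound is minute 75, so task 3 finishes at 75 + 55 = minute 130.
Task 5 has to wait for task 3 (finishes minute 130); task 6 (finishes minute 58, plus 15-minute gap → minute 73). The latest of these is minute 130, so task 5 runs minute 130 to 130 + 60 = minute 190.
Task 7 cannot start until task 5 (finishes minute 190); task 2 (finishes minute 70). The controlling bound is minute 190, so task 7 finishes at 190 + 25 = minute 215.
Task 4 waits on task 3 (finishes minute 130, plus 20-minute gap → minute 150), so it starts at minute 150 and finishes at 150 + 60 = minute 210.
All tasks are finished once the last one completes. Finish times: Task 1 at 30, Task 2 at 70, Task 3 at 130, Task 4 at 210, Task 5 at 190, Task 6 at 58, Task 7 at 215. The latest is minute 215.

215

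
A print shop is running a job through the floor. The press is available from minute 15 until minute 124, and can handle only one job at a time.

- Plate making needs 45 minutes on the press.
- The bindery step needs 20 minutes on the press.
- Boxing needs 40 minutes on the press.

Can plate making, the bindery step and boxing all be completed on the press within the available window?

Yes

The press window is 124 − 15 = 109 minutes.
Running back to back, the jobs need 45 + 20 + 40 = 105 minutes on the press.
Since 105 ≤ 109, they fit within the window.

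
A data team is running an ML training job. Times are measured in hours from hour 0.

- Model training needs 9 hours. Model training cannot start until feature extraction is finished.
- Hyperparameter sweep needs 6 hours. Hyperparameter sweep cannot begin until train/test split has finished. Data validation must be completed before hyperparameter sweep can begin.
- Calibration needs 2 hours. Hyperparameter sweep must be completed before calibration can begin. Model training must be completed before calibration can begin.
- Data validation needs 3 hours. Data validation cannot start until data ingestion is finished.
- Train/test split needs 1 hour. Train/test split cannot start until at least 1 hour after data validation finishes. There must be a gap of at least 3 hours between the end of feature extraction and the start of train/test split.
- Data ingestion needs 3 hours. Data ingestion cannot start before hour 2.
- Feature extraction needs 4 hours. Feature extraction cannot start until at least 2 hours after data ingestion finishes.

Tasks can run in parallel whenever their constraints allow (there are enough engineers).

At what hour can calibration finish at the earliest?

After its own release at hour 2, data ingestion can start at hour 2 and finishes at hour 5.
Feature extraction cannot begin until data ingestion (finishes hour 5, plus 2-hour gap → hour 7). It runs from hour 7 to 7 + 4 = hour 11.
After feature extraction (finishes hour 11), model training can start at hour 11 and finishes at hour 20.
After data ingestion (finishes hour 5), data validation can start at hour 5 and finishes at hour 8.
Train/test split cannot start until data validation (finishes hour 8, plus 1-hour gap → hour 9); feature extraction (finishes hour 11, plus 3-hour gap → hour 14). The controlling bound is hour 14, so train/test split finishes at 14 + 1 = hour 15.
Hyperparameter sweep needs all of train/test split (finishes hour 15); data validation (finishes hour 8). That puts its earliest start at hour 15; it finishes at 15 + 6 = hour 21.
Calibration needs all of hyperparameter sweep (finishes hour 21); model training (finishes hour 20). That puts its earliest start at hour 21; it finishes at 21 + 2 = hour 23.

23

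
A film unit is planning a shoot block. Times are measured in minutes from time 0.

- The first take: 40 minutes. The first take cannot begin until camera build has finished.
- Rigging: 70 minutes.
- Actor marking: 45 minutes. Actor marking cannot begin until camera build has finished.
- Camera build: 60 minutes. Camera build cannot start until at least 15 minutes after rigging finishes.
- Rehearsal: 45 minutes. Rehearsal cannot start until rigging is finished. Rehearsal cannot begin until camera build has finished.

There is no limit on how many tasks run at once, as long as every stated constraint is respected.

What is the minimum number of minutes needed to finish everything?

Rigging can start immediately at minute 0; it finishes at minute 70.
Camera build waits on rigging (finishes minute 70, plus 15-minute gap → minute 85), so it starts at minute 85 and finishes at 85 + 60 = minute 145.
The first take cannot begin until camera build (finishes minute 145). It runs from minute 145 to 145 + 40 = minute 185.
Rehearsal needs all of rigging (finishes minute 70); camera build (finishes minute 145). That puts its earliest start at minute 145; it finishes at 145 + 45 = minute 190.
Actor marking waits on camera build (finishes minute 145), so it starts at minute 145 and finishes at 145 + 45 = minute 190.
All tasks are finished once the last one completes. Finish times: Rigging at 70, Camera build at 145, Actor marking at 190, Rehearsal at 190, The first take at 185. The latest is minute 190.

190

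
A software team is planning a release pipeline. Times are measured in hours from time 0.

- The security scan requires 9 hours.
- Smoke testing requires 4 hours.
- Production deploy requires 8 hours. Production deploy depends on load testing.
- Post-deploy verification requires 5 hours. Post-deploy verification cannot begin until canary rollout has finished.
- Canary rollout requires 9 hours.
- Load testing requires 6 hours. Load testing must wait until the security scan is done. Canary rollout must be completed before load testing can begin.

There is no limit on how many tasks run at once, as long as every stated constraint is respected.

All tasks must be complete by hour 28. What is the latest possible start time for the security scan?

Nothing follows production deploy; the deadline of hour 28 is its only limit. It must start by 28 − 8 = hour 20.
Load testing feeds into production deploy (must start by hour 20); so load testing must finish by hour 20 and therefore start by hour 14.
Since load testing (must start by hour 14) depends on it, the security scan must finish by hour 14. Backing off its 9-hour duration gives a latest start of hour 5.

5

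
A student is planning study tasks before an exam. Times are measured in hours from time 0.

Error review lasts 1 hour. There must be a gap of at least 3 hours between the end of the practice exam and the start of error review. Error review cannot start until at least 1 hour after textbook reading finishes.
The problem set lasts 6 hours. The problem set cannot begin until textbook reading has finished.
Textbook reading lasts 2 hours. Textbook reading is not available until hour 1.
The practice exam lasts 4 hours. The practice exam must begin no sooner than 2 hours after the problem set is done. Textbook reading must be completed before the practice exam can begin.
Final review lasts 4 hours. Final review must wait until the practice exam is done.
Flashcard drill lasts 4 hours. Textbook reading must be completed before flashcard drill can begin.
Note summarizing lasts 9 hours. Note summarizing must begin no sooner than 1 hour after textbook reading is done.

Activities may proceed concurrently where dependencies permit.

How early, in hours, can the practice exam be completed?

Textbook reading cannot begin until its own release at hour 1. It runs from hour 1 to 1 + 2 = hour 3.
The problem set cannot begin until textbook reading (finishes hour 3). It runs from hour 3 to 3 + 6 = hour 9.
For the practice exam: the problem set (finishes hour 9, plus 2-hour gap → hour 11); textbook reading (finishes hour 3). Taking the maximum gives a start of hour 11, and it finishes at 11 + 4 = hour 15.

15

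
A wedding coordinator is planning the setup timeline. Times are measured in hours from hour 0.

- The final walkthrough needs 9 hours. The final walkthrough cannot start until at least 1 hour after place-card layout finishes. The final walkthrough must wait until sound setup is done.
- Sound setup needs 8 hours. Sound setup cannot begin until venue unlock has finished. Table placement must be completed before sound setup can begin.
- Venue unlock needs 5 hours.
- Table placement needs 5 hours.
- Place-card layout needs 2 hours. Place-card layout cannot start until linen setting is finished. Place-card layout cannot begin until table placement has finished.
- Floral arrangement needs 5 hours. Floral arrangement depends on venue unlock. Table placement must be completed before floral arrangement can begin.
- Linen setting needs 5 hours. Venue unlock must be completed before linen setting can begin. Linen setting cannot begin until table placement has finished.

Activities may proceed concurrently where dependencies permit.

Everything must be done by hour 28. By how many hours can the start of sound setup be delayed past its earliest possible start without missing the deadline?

6

Nothing blocks table placement, so it runs from hour 0 to hour 5.
Nothing blocks venue unlock, so it runs from hour 0 to hour 5.
Sound setup has to wait for venue unlock (finishes hour 5); table placement (finishes hour 5). The latest of these is hour 5, so sound setup runs hour 5 to 5 + 8 = hour 13.

Working backward from the deadline:
The final walkthrough has no dependents, so it just needs to finish by hour 28. Starting by 28 − 9 = hour 19 achieves that.
Sound setup has to be done before the final walkthrough (must start by hour 19). That means finishing by hour 19, i.e. starting by 19 − 8 = hour 11.
So sound setup can start as early as hour 5 and as late as hour 11, giving 11 − 5 = 6 hours of slack.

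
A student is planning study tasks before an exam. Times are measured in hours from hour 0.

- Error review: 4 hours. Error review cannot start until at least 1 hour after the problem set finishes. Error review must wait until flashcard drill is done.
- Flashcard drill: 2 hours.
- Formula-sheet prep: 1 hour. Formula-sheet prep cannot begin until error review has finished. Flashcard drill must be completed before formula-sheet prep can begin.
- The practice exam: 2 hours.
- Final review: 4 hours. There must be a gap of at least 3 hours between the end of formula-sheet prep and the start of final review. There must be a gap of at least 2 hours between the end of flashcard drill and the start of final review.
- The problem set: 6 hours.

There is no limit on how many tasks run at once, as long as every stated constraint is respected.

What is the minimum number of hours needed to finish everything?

Nothing blocks the practice exam, so it runs from hour 0 to hour 2.
Nothing blocks flashcard drill, so it runs from hour 0 to hour 2.
Nothing blocks the problem set, so it runs from hour 0 to hour 6.
For error review: the problem set (finishes hour 6, plus 1-hour gap → hour 7); flashcard drill (finishes hour 2). Taking the maximum gives a start of hour 7, and it finishes at 7 + 4 = hour 11.
Formula-sheet prep cannot start until error review (finishes hour 11); flashcard drill (finishes hour 2). The controlling bound is hour 11, so formula-sheet prep finishes at 11 + 1 = hour 12.
Final review needs all of formula-sheet prep (finishes hour 12, plus 3-hour gap → hour 15); flashcard drill (finishes hour 2, plus 2-hour gap → hour 4). That puts its earliest start at hour 15; it finishes at 15 + 4 = hour 19.
All tasks are finished once the last one completes. Finish times: The problem set at 6, Flashcard drill at 2, The practice exam at 2, Error review at 11, Formula-sheet prep at 12, Final review at 19. The latest is hour 19.

19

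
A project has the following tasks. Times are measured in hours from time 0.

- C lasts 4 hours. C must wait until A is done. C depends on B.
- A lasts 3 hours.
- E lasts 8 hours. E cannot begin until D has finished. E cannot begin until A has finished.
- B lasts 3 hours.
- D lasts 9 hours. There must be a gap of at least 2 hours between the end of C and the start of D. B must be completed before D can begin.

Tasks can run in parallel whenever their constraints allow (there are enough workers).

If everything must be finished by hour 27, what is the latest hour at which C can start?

Nothing follows E; the deadline of hour 27 is its only limit. It must start by 27 − 8 = hour 19.
D feeds into E (must start by hour 19); so D must finish by hour 19 and therefore start by hour 10.
Since D (must start by hour 10, minus 2-hour gap → hour 8) depends on it, C must finish by hour 8. Backing off its 4-hour duration gives a latest start of hour 4.

4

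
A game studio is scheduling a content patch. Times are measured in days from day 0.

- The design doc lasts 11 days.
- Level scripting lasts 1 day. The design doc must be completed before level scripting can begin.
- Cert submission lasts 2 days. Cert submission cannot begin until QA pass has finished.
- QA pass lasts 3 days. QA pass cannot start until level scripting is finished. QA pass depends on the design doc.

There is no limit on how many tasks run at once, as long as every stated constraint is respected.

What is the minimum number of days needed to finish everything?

The design doc can start immediately at day 0; it finishes at day 11.
After the design doc (finishes day 11), level scripting can start at day 11 and finishes at day 12.
For QA pass: level scripting (finishes day 12); the design doc (finishes day 11). Taking the maximum gives a start of day 12, and it finishes at 12 + 3 = day 15.
Cert submission cannot begin until QA pass (finishes day 15). It runs from day 15 to 15 + 2 = day 17.
All tasks are finished once the last one completes. Finish times: The design doc at 11, Level scripting at 12, QA pass at 15, Cert submission at 17. The latest is day 17.

17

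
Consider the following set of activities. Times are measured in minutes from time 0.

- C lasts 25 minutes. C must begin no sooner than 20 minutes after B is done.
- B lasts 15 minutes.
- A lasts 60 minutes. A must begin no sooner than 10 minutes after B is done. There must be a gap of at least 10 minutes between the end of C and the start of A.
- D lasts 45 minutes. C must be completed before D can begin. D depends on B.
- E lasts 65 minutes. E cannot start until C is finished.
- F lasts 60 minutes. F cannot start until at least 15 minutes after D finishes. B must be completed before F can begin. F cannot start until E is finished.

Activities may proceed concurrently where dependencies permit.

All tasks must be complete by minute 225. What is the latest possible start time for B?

40

A has no dependents, so it just needs to finish by minute 225. Starting by 225 − 60 = minute 165 achieves that.
Nothing follows F; the deadline of minute 225 is its only limit. It must start by 225 − 60 = minute 165.
D feeds into F (must start by minute 165, minus 15-minute gap → minute 150); so D must finish by minute 150 and therefore start by minute 105.
E feeds into F (must start by minute 165); so E must finish by minute 165 and therefore start by minute 100.
For C: A (must start by minute 165, minus 10-minute gap → minute 155); D (must start by minute 105); E (must start by minute 100). The most restrictive is minute 100; with a 25-minute duration, C must start by minute 75.
B must finish in time for A (must start by minute 165, minus 10-minute gap → minute 155); C (must start by minute 75, minus 20-minute gap → minute 55); D (must start by minute 105); F (must start by minute 165). The tightest is minute 55, so B must start by 55 − 15 = minute 40.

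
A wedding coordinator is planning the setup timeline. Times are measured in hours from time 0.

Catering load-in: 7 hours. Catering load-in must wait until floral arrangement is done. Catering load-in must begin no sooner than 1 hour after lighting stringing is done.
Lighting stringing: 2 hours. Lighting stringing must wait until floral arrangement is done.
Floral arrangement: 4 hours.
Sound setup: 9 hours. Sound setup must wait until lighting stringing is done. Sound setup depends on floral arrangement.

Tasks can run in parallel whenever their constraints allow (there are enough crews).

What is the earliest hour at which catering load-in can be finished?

14

Floral arrangement can start immediately at hour 0; it finishes at hour 4.
Lighting stringing cannot begin until floral arrangement (finishes hour 4). It runs from hour 4 to 4 + 2 = hour 6.
Catering load-in needs all of floral arrangement (finishes hour 4); lighting stringing (finishes hour 6, plus 1-hour gap → hour 7). That puts its earliest start at hour 7; it finishes at 7 + 7 = hour 14.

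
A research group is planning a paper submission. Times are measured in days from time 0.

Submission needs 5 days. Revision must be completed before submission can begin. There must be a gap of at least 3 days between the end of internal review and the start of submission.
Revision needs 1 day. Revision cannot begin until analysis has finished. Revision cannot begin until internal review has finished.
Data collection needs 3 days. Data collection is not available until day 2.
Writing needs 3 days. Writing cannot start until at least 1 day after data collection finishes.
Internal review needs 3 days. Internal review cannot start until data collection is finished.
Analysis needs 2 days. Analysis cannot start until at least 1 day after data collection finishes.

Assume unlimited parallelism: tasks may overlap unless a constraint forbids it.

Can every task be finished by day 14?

No

Data collection waits on its own release at day 2, so it starts at day 2 and finishes at 2 + 3 = day 5.
Internal review cannot begin until data collection (finishes day 5). It runs from day 5 to 5 + 3 = day 8.
Writing cannot begin until data collection (finishes day 5, plus 1-day gap → day 6). It runs from day 6 to 6 + 3 = day 9.
Analysis cannot begin until data collection (finishes day 5, plus 1-day gap → day 6). It runs from day 6 to 6 + 2 = day 8.
Revision needs all of analysis (finishes day 8); internal review (finishes day 8). That puts its earliest start at day 8; it finishes at 8 + 1 = day 9.
Submission has to wait for revision (finishes day 9); internal review (finishes day 8, plus 3-day gap → day 11). The latest of these is day 11, so submission runs day 11 to 11 + 5 = day 16.
The earliest everything can be done is day 16, which is after the deadline of 14, so it is not possible.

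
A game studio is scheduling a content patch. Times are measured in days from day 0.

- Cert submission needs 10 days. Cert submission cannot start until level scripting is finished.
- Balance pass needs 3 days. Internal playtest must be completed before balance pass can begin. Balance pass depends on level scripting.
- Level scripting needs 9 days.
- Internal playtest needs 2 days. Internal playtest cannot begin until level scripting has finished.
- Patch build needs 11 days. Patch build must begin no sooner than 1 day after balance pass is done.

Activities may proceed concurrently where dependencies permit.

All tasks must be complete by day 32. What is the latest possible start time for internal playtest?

15

Nothing follows patch build; the deadline of day 32 is its only limit. It must start by 32 − 11 = day 21.
Balance pass feeds into patch build (must start by day 21, minus 1-day gap → day 20); so balance pass must finish by day 20 and therefore start by day 17.
Internal playtest has to be done before balance pass (must start by day 17). That means finishing by day 17, i.e. starting by 17 − 2 = day 15.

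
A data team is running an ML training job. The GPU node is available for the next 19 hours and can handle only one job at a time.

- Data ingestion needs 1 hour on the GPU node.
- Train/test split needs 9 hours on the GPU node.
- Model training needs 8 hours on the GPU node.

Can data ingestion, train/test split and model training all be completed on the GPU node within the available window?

Yes

Running back to back, the jobs need 1 + 9 + 8 = 18 hours on the GPU node.
Since 18 ≤ 19, they fit within the window.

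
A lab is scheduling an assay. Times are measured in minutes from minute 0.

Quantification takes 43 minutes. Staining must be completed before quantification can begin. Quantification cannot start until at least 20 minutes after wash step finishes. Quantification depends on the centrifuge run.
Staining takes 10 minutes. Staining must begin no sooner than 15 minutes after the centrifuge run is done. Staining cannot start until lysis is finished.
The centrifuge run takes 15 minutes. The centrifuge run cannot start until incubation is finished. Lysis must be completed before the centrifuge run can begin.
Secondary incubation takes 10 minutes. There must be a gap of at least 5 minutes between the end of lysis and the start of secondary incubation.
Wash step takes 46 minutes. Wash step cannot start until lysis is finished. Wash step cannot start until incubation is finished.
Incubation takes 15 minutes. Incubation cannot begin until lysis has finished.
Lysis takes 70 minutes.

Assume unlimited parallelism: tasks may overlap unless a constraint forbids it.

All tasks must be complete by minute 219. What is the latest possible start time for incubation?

95

Quantification must finish by minute 219; it takes 43 minutes, so it must start by 219 − 43 = minute 176.
Staining has to be done before quantification (must start by minute 176). That means finishing by minute 176, i.e. starting by 176 − 10 = minute 166.
The centrifuge run feeds staining (must start by minute 166, minus 15-minute gap → minute 151); quantification (must start by minute 176). Taking the minimum, the centrifuge run must finish by minute 151 and start by 151 − 15 = minute 136.
Since quantification (must start by minute 176, minus 20-minute gap → minute 156) depends on it, wash step must finish by minute 156. Backing off its 46-minute duration gives a latest start of minute 110.
Incubation must finish in time for the centrifuge run (must start by minute 136); wash step (must start by minute 110). The tightest is minute 110, so incubation must start by 110 − 15 = minute 95.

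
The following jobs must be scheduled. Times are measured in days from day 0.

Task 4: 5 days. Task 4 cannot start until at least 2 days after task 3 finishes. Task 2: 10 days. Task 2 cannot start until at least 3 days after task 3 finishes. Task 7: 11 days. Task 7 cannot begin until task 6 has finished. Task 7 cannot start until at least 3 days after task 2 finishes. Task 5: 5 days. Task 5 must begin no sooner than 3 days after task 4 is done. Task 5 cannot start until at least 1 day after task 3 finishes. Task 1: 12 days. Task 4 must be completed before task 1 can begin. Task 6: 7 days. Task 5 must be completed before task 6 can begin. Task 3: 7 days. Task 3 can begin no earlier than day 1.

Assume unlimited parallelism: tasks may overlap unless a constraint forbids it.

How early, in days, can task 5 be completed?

Task 3 waits on its own release at day 1, so it starts at day 1 and finishes at 1 + 7 = day 8.
After task 3 (finishes day 8, plus 2-day gap → day 10), task 4 can start at day 10 and finishes at day 15.
For task 5: task 4 (finishes day 15, plus 3-day gap → day 18); task 3 (finishes day 8, plus 1-day gap → day 9). Taking the maximum gives a start of day 18, and it finishes at 18 + 5 = day 23.

23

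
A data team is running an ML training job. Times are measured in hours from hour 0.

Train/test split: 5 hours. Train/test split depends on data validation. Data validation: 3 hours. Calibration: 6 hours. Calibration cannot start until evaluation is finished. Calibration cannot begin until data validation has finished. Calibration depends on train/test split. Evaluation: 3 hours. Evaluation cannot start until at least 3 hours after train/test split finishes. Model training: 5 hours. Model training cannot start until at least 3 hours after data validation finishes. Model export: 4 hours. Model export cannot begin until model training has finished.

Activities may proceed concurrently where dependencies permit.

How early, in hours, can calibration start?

14

Data validation can start immediately at hour 0; it finishes at hour 3.
Train/test split cannot begin until data validation (finishes hour 3). It runs from hour 3 to 3 + 5 = hour 8.
Evaluation cannot begin until train/test split (finishes hour 8, plus 3-hour gap → hour 11). It runs from hour 11 to 11 + 3 = hour 14.
Calibration waits on evaluation (finishes hour 14); data validation (finishes hour 3); train/test split (finishes hour 8). The latest of these is hour 14, which is the earliest calibration can start.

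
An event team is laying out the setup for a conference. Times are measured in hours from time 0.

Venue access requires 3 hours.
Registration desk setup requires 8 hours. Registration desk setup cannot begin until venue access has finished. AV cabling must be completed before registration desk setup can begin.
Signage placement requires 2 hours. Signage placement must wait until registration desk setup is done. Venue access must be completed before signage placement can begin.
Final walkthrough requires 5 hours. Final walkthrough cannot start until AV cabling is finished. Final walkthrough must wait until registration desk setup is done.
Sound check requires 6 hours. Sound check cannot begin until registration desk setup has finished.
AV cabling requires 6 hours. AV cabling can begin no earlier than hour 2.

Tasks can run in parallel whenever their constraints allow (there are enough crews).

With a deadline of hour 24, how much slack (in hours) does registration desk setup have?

2

AV cabling waits on its own release at hour 2, so it starts at hour 2 and finishes at 2 + 6 = hour 8.
Nothing blocks venue access, so it runs from hour 0 to hour 3.
Registration desk setup needs all of venue access (finishes hour 3); AV cabling (finishes hour 8). That puts its earliest start at hour 8; it finishes at 8 + 8 = hour 16.

Working backward from the deadline:
Signage placement has no dependents, so it just needs to finish by hour 24. Starting by 24 − 2 = hour 22 achieves that.
Nothing follows sound check; the deadline of hour 24 is its only limit. It must start by 24 − 6 = hour 18.
To finish by hour 24, final walkthrough (duration 5) must start no later than hour 19.
For registration desk setup: signage placement (must start by hour 22); sound check (must start by hour 18); final walkthrough (must start by hour 19). The most restrictive is hour 18; with an 8-hour duration, registration desk setup must start by hour 10.
So registration desk setup can start as early as hour 8 and as late as hour 10, giving 10 − 8 = 2 hours of slack.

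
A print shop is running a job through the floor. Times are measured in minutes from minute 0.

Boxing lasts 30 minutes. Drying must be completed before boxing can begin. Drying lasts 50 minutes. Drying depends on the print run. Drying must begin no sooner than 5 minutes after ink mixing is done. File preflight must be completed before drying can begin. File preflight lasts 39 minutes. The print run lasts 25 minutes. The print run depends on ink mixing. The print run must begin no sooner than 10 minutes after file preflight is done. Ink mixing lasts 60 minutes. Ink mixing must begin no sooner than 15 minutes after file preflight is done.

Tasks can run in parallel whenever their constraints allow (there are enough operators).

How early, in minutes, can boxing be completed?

219

File preflight can start immediately at minute 0; it finishes at minute 39.
After file preflight (finishes minute 39, plus 15-minute gap → minute 54), ink mixing can start at minute 54 and finishes at minute 114.
The print run cannot start until ink mixing (finishes minute 114); file preflight (finishes minute 39, plus 10-minute gap → minute 49). The controlling bound is minute 114, so the print run finishes at 114 + 25 = minute 139.
For drying: the print run (finishes minute 139); ink mixing (finishes minute 114, plus 5-minute gap → minute 119); file preflight (finishes minute 39). Taking the maximum gives a start of minute 139, and it finishes at 139 + 50 = minute 189.
Boxing cannot begin until drying (finishes minute 189). It runs from minute 189 to 189 + 30 = minute 219.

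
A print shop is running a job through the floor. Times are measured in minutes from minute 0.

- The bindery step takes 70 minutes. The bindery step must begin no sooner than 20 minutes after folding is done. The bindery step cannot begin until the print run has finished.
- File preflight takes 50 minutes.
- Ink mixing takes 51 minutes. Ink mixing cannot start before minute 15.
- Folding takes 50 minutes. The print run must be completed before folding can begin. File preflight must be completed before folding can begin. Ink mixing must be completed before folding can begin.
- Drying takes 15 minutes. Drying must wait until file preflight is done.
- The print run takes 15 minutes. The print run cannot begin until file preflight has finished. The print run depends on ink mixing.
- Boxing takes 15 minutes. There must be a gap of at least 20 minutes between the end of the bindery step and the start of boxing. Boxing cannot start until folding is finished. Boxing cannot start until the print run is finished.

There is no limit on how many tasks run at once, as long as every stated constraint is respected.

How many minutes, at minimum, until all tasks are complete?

256

After its own release at minute 15, ink mixing can start at minute 15 and finishes at minute 66.
Nothing blocks file preflight, so it runs from minute 0 to minute 50.
Drying waits on file preflight (finishes minute 50), so it starts at minute 50 and finishes at 50 + 15 = minute 65.
For the print run: file preflight (finishes minute 50); ink mixing (finishes minute 66). Taking the maximum gives a start of minute 66, and it finishes at 66 + 15 = minute 81.
For folding: the print run (finishes minute 81); file preflight (finishes minute 50); ink mixing (finishes minute 66). Taking the maximum gives a start of minute 81, and it finishes at 81 + 50 = minute 131.
The bindery step needs all of folding (finishes minute 131, plus 20-minute gap → minute 151); the print run (finishes minute 81). That puts its earliest start at minute 151; it finishes at 151 + 70 = minute 221.
For boxing: the bindery step (finishes minute 221, plus 20-minute gap → minute 241); folding (finishes minute 131); the print run (finishes minute 81). Taking the maximum gives a start of minute 241, and it finishes at 241 + 15 = minute 256.
All tasks are finished once the last one completes. Finish times: File preflight at 50, Ink mixing at 66, The print run at 81, Drying at 65, Folding at 131, The bindery step at 221, Boxing at 256. The latest is minute 256.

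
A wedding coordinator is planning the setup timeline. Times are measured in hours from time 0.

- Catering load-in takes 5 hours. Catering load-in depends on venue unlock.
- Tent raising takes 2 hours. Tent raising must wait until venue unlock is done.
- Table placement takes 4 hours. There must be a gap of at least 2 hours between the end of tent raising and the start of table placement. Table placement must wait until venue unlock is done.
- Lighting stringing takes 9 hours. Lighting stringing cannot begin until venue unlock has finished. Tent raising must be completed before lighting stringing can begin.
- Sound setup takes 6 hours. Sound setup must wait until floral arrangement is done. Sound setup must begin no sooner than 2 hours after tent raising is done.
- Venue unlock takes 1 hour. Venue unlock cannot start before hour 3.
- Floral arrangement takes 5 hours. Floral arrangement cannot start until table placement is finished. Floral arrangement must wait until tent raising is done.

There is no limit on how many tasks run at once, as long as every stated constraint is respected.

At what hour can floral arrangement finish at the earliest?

Venue unlock waits on its own release at hour 3, so it starts at hour 3 and finishes at 3 + 1 = hour 4.
Tent raising cannot begin until venue unlock (finishes hour 4). It runs from hour 4 to 4 + 2 = hour 6.
Table placement has to wait for tent raising (finishes hour 6, plus 2-hour gap → hour 8); venue unlock (finishes hour 4). The latest of these is hour 8, so table placement runs hour 8 to 8 + 4 = hour 12.
Floral arrangement has to wait for table placement (finishes hour 12); tent raising (finishes hour 6). The latest of these is hour 12, so floral arrangement runs hour 12 to 12 + 5 = hour 17.

17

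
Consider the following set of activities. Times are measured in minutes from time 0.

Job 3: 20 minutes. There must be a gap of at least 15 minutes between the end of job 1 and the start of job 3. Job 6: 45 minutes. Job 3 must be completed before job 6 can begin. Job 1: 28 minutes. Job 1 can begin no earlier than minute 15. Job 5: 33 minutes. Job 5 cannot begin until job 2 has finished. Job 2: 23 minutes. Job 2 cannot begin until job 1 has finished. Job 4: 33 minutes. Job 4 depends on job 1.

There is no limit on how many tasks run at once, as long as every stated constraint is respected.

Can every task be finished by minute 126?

Yes

Job 1 waits on its own release at minute 15, so it starts at minute 15 and finishes at 15 + 28 = minute 43.
After job 1 (finishes minute 43), job 4 can start at minute 43 and finishes at minute 76.
Job 3 cannot begin until job 1 (finishes minute 43, plus 15-minute gap → minute 58). It runs from minute 58 to 58 + 20 = minute 78.
Job 6 waits on job 3 (finishes minute 78), so it starts at minute 78 and finishes at 78 + 45 = minute 123.
Job 2 waits on job 1 (finishes minute 43), so it starts at minute 43 and finishes at 43 + 23 = minute 66.
Job 5 cannot begin until job 2 (finishes minute 66). It runs from minute 66 to 66 + 33 = minute 99.
Every task is finished by minute 123, which is no later than the deadline of 126, so the schedule is feasible.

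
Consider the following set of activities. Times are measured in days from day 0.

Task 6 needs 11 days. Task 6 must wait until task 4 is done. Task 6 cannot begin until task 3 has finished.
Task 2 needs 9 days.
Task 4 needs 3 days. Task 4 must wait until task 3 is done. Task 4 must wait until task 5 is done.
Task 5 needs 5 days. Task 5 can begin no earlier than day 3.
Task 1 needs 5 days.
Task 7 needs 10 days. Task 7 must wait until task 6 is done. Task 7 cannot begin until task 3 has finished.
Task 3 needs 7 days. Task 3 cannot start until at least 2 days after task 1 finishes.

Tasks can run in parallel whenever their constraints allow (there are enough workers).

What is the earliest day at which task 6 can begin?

17

After its own release at day 3, task 5 can start at day 3 and finishes at day 8.
Task 1 has no prerequisites, so it starts at day 0 and finishes at day 5.
Task 3 cannot begin until task 1 (finishes day 5, plus 2-day gap → day 7). It runs from day 7 to 7 + 7 = day 14.
Task 4 needs all of task 3 (finishes day 14); task 5 (finishes day 8). That puts its earliest start at day 14; it finishes at 14 + 3 = day 17.
Task 6 waits on task 4 (finishes day 17); task 3 (finishes day 14). The latest of these is day 17, which is the earliest task 6 can start.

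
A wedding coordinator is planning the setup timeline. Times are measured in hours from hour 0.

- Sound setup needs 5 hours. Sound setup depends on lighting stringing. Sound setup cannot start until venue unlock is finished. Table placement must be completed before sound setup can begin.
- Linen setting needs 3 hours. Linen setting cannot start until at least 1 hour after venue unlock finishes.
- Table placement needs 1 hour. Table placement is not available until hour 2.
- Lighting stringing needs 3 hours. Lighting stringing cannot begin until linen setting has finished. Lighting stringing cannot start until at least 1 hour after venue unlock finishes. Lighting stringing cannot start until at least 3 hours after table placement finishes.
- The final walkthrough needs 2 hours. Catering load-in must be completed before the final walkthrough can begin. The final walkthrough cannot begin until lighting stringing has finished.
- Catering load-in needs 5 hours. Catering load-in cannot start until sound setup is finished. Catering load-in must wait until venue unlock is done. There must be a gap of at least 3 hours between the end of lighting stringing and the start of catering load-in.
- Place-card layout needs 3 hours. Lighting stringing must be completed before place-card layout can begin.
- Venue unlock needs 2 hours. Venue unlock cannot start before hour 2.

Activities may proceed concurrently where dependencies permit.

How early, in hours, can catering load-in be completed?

21

After its own release at hour 2, table placement can start at hour 2 and finishes at hour 3.
After its own release at hour 2, venue unlock can start at hour 2 and finishes at hour 4.
Linen setting waits on venue unlock (finishes hour 4, plus 1-hour gap → hour 5), so it starts at hour 5 and finishes at 5 + 3 = hour 8.
For lighting stringing: linen setting (finishes hour 8); venue unlock (finishes hour 4, plus 1-hour gap → hour 5); table placement (finishes hour 3, plus 3-hour gap → hour 6). Taking the maximum gives a start of hour 8, and it finishes at 8 + 3 = hour 11.
Sound setup has to wait for lighting stringing (finishes hour 11); venue unlock (finishes hour 4); table placement (finishes hour 3). The latest of these is hour 11, so sound setup runs hour 11 to 11 + 5 = hour 16.
Catering load-in cannot start until sound setup (finishes hour 16); venue unlock (finishes hour 4); lighting stringing (finishes hour 11, plus 3-hour gap → hour 14). The controlling bound is hour 16, so catering load-in finishes at 16 + 5 = hour 21.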